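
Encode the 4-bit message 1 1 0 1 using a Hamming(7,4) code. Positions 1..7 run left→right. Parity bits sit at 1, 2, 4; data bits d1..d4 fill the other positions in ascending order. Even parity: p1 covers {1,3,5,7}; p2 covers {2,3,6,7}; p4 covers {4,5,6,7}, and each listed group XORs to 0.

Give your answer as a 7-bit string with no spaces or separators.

Place data at non-parity positions: p1 p2 1 p4 1 0 1
p1 (pos 1,3,5,7): XOR of data positions = 1⊕1⊕1 = 1
p2 (pos 2,3,6,7): XOR of data positions = 1⊕0⊕1 = 0
p4 (pos 4,5,6,7): XOR of data positions = 1⊕0⊕1 = 0
Codeword: 1010101

1010101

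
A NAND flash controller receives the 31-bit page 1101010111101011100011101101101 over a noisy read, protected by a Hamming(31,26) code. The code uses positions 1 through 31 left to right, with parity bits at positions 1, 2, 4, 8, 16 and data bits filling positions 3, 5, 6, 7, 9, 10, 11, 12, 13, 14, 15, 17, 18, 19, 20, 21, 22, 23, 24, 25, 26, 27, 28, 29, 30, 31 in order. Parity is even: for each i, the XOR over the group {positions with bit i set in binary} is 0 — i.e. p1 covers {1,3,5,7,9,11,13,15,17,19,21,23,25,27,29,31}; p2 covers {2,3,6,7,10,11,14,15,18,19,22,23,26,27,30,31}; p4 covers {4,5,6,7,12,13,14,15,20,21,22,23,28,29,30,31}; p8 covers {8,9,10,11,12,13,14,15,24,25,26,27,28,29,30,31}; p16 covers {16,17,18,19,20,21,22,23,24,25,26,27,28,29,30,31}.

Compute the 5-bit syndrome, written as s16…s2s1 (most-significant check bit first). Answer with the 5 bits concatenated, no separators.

s1 (pos 1,3,5,7,9,11,13,15,17,19,21,23,25,27,29,31): 1⊕0⊕0⊕0⊕1⊕1⊕1⊕1⊕1⊕0⊕1⊕1⊕1⊕0⊕1⊕1 = 1
s2 (pos 2,3,6,7,10,11,14,15,18,19,22,23,26,27,30,31): 1⊕0⊕1⊕0⊕1⊕1⊕0⊕1⊕0⊕0⊕1⊕1⊕1⊕0⊕0⊕1 = 1
s4 (pos 4,5,6,7,12,13,14,15,20,21,22,23,28,29,30,31): 1⊕0⊕1⊕0⊕0⊕1⊕0⊕1⊕0⊕1⊕1⊕1⊕1⊕1⊕0⊕1 = 0
s8 (pos 8,9,10,11,12,13,14,15,24,25,26,27,28,29,30,31): 1⊕1⊕1⊕1⊕0⊕1⊕0⊕1⊕0⊕1⊕1⊕0⊕1⊕1⊕0⊕1 = 1
s16 (pos 16,17,18,19,20,21,22,23,24,25,26,27,28,29,30,31): 1⊕1⊕0⊕0⊕0⊕1⊕1⊕1⊕0⊕1⊕1⊕0⊕1⊕1⊕0⊕1 = 0
Syndrome s16…s1 = 01011 → error at position 11.

01011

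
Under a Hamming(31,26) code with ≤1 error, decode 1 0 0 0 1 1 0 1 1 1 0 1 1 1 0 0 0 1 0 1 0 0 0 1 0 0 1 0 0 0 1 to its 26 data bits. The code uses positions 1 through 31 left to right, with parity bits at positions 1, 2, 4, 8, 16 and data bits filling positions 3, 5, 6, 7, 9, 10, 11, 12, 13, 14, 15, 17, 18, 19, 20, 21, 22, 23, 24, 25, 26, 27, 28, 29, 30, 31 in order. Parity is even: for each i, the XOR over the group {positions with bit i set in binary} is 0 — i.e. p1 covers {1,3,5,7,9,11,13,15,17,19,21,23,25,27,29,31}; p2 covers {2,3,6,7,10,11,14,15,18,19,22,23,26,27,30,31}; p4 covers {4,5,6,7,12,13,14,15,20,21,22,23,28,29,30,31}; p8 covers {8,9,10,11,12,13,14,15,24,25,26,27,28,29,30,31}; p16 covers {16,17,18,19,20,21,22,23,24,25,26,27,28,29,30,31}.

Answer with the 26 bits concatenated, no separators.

01101101110010100010011001

s1 (pos 1,3,5,7,9,11,13,15,17,19,21,23,25,27,29,31): 1⊕0⊕1⊕0⊕1⊕0⊕1⊕0⊕0⊕0⊕0⊕0⊕0⊕1⊕0⊕1 = 0
s2 (pos 2,3,6,7,10,11,14,15,18,19,22,23,26,27,30,31): 0⊕0⊕1⊕0⊕1⊕0⊕1⊕0⊕1⊕0⊕0⊕0⊕0⊕1⊕0⊕1 = 0
s4 (pos 4,5,6,7,12,13,14,15,20,21,22,23,28,29,30,31): 0⊕1⊕1⊕0⊕1⊕1⊕1⊕0⊕1⊕0⊕0⊕0⊕0⊕0⊕0⊕1 = 1
s8 (pos 8,9,10,11,12,13,14,15,24,25,26,27,28,29,30,31): 1⊕1⊕1⊕0⊕1⊕1⊕1⊕0⊕1⊕0⊕0⊕1⊕0⊕0⊕0⊕1 = 1
s16 (pos 16,17,18,19,20,21,22,23,24,25,26,27,28,29,30,31): 0⊕0⊕1⊕0⊕1⊕0⊕0⊕0⊕1⊕0⊕0⊕1⊕0⊕0⊕0⊕1 = 1
Syndrome s16…s1 = 11100 → error at position 28.
Flip position 28: 1000110111011100010100010010001 → 1000110111011100010100010011001
Read data bits from positions 3,5,6,7,9,10,11,12,13,14,15,17,18,19,20,21,22,23,24,25,26,27,28,29,30,31: 01101101110010100010011001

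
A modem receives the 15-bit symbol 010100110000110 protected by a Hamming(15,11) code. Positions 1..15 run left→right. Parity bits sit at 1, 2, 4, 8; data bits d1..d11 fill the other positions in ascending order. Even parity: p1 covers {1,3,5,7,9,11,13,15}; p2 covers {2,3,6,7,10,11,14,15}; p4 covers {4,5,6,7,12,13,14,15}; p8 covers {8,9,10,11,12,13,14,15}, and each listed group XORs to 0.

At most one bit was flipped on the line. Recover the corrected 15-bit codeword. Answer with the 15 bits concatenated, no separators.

s1 (pos 1,3,5,7,9,11,13,15): 0⊕0⊕0⊕1⊕0⊕0⊕1⊕0 = 0
s2 (pos 2,3,6,7,10,11,14,15): 1⊕0⊕0⊕1⊕0⊕0⊕1⊕0 = 1
s4 (pos 4,5,6,7,12,13,14,15): 1⊕0⊕0⊕1⊕0⊕1⊕1⊕0 = 0
s8 (pos 8,9,10,11,12,13,14,15): 1⊕0⊕0⊕0⊕0⊕1⊕1⊕0 = 1
Syndrome s8…s1 = 1010 → error at position 10.
Flip position 10: 010100110000110 → 010100110100110

010100110100110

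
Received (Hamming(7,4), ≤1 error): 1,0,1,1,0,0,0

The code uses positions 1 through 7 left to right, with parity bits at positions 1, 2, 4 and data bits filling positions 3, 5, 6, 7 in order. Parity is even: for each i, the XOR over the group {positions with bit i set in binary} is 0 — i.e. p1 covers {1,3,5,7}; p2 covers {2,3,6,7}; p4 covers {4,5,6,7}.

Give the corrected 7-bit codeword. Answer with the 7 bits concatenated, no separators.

s1 (pos 1,3,5,7): 1⊕1⊕0⊕0 = 0
s2 (pos 2,3,6,7): 0⊕1⊕0⊕0 = 1
s4 (pos 4,5,6,7): 1⊕0⊕0⊕0 = 1
Syndrome s4…s1 = 110 → error at position 6.
Flip position 6: 1011000 → 1011010

1011010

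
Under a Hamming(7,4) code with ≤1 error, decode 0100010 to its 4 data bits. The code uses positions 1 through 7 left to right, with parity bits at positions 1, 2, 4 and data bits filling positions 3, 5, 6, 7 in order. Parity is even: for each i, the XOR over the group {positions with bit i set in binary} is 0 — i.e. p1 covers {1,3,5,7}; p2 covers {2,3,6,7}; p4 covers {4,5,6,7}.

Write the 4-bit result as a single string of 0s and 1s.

0010

s1 (pos 1,3,5,7): 0⊕0⊕0⊕0 = 0
s2 (pos 2,3,6,7): 1⊕0⊕1⊕0 = 0
s4 (pos 4,5,6,7): 0⊕0⊕1⊕0 = 1
Syndrome s4…s1 = 100 → error at position 4.
Flip position 4: 0100010 → 0101010
Read data bits from positions 3,5,6,7: 0010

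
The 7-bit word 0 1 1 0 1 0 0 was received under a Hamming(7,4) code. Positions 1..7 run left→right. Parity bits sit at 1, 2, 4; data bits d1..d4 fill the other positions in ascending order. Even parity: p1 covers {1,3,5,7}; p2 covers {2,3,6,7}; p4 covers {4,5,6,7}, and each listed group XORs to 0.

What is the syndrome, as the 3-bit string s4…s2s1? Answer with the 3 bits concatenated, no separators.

s1 (pos 1,3,5,7): 0⊕1⊕1⊕0 = 0
s2 (pos 2,3,6,7): 1⊕1⊕0⊕0 = 0
s4 (pos 4,5,6,7): 0⊕1⊕0⊕0 = 1
Syndrome s4…s1 = 100 → error at position 4.

100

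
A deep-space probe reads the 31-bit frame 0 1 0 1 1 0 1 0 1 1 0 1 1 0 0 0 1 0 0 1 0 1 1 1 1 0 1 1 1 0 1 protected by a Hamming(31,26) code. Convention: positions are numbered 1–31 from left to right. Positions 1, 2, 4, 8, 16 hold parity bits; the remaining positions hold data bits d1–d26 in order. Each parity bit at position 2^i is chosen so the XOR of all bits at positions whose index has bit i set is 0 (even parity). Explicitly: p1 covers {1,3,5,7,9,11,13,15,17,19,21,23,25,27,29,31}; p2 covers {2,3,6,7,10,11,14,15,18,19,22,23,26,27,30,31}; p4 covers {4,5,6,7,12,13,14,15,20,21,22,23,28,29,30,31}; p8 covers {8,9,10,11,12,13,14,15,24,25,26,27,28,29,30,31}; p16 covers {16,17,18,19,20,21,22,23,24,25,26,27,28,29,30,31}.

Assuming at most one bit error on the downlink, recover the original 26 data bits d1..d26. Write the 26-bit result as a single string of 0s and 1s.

s1 (pos 1,3,5,7,9,11,13,15,17,19,21,23,25,27,29,31): 0⊕0⊕1⊕1⊕1⊕0⊕1⊕0⊕1⊕0⊕0⊕1⊕1⊕1⊕1⊕1 = 0
s2 (pos 2,3,6,7,10,11,14,15,18,19,22,23,26,27,30,31): 1⊕0⊕0⊕1⊕1⊕0⊕0⊕0⊕0⊕0⊕1⊕1⊕0⊕1⊕0⊕1 = 1
s4 (pos 4,5,6,7,12,13,14,15,20,21,22,23,28,29,30,31): 1⊕1⊕0⊕1⊕1⊕1⊕0⊕0⊕1⊕0⊕1⊕1⊕1⊕1⊕0⊕1 = 1
s8 (pos 8,9,10,11,12,13,14,15,24,25,26,27,28,29,30,31): 0⊕1⊕1⊕0⊕1⊕1⊕0⊕0⊕1⊕1⊕0⊕1⊕1⊕1⊕0⊕1 = 0
s16 (pos 16,17,18,19,20,21,22,23,24,25,26,27,28,29,30,31): 0⊕1⊕0⊕0⊕1⊕0⊕1⊕1⊕1⊕1⊕0⊕1⊕1⊕1⊕0⊕1 = 0
Syndrome s16…s1 = 00110 → error at position 6.
Flip position 6: 0101101011011000100101111011101 → 0101111011011000100101111011101
Read data bits from positions 3,5,6,7,9,10,11,12,13,14,15,17,18,19,20,21,22,23,24,25,26,27,28,29,30,31: 01111101100100101111011101

01111101100100101111011101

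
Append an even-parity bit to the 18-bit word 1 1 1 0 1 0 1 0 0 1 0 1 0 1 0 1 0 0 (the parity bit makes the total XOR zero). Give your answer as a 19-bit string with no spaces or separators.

1110101001010101001

XOR of the 18 data bits: 1⊕1⊕1⊕0⊕1⊕0⊕1⊕0⊕0⊕1⊕0⊕1⊕0⊕1⊕0⊕1⊕0⊕0 = 1
Parity bit = 1 (so all 19 bits XOR to 0).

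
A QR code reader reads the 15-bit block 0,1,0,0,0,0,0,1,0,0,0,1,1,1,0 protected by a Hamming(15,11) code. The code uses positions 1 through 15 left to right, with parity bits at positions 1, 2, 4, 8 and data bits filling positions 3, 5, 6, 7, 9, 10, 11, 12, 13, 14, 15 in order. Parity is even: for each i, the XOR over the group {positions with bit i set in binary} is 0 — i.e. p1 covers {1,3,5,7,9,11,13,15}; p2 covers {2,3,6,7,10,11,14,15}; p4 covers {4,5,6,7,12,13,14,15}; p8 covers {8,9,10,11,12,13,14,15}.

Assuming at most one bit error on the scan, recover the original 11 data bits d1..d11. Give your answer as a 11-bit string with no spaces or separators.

01000001110

s1 (pos 1,3,5,7,9,11,13,15): 0⊕0⊕0⊕0⊕0⊕0⊕1⊕0 = 1
s2 (pos 2,3,6,7,10,11,14,15): 1⊕0⊕0⊕0⊕0⊕0⊕1⊕0 = 0
s4 (pos 4,5,6,7,12,13,14,15): 0⊕0⊕0⊕0⊕1⊕1⊕1⊕0 = 1
s8 (pos 8,9,10,11,12,13,14,15): 1⊕0⊕0⊕0⊕1⊕1⊕1⊕0 = 0
Syndrome s8…s1 = 0101 → error at position 5.
Flip position 5: 010000010001110 → 010010010001110
Read data bits from positions 3,5,6,7,9,10,11,12,13,14,15: 01000001110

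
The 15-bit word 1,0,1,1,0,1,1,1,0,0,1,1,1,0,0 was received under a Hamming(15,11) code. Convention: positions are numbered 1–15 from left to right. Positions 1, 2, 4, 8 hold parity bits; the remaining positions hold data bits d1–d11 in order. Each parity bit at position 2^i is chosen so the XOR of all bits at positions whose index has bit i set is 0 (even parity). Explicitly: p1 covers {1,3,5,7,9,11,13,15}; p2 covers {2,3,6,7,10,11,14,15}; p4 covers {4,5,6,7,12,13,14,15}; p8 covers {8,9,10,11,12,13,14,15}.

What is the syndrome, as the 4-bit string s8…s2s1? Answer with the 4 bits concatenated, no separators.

0101

s1 (pos 1,3,5,7,9,11,13,15): 1⊕1⊕0⊕1⊕0⊕1⊕1⊕0 = 1
s2 (pos 2,3,6,7,10,11,14,15): 0⊕1⊕1⊕1⊕0⊕1⊕0⊕0 = 0
s4 (pos 4,5,6,7,12,13,14,15): 1⊕0⊕1⊕1⊕1⊕1⊕0⊕0 = 1
s8 (pos 8,9,10,11,12,13,14,15): 1⊕0⊕0⊕1⊕1⊕1⊕0⊕0 = 0
Syndrome s8…s1 = 0101 → error at position 5.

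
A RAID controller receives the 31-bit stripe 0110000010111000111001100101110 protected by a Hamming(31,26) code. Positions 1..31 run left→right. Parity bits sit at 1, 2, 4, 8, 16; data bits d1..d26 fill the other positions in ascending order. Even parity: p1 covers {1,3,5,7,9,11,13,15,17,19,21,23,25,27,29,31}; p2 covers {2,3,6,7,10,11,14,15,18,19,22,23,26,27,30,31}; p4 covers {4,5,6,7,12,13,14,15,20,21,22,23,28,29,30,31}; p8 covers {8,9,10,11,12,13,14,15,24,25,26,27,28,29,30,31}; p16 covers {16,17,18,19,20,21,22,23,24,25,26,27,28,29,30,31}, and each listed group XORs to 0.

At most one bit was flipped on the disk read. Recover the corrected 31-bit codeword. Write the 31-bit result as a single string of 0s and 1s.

0110000010111000111000100101110

s1 (pos 1,3,5,7,9,11,13,15,17,19,21,23,25,27,29,31): 0⊕1⊕0⊕0⊕1⊕1⊕1⊕0⊕1⊕1⊕0⊕1⊕0⊕0⊕1⊕0 = 0
s2 (pos 2,3,6,7,10,11,14,15,18,19,22,23,26,27,30,31): 1⊕1⊕0⊕0⊕0⊕1⊕0⊕0⊕1⊕1⊕1⊕1⊕1⊕0⊕1⊕0 = 1
s4 (pos 4,5,6,7,12,13,14,15,20,21,22,23,28,29,30,31): 0⊕0⊕0⊕0⊕1⊕1⊕0⊕0⊕0⊕0⊕1⊕1⊕1⊕1⊕1⊕0 = 1
s8 (pos 8,9,10,11,12,13,14,15,24,25,26,27,28,29,30,31): 0⊕1⊕0⊕1⊕1⊕1⊕0⊕0⊕0⊕0⊕1⊕0⊕1⊕1⊕1⊕0 = 0
s16 (pos 16,17,18,19,20,21,22,23,24,25,26,27,28,29,30,31): 0⊕1⊕1⊕1⊕0⊕0⊕1⊕1⊕0⊕0⊕1⊕0⊕1⊕1⊕1⊕0 = 1
Syndrome s16…s1 = 10110 → error at position 22.
Flip position 22: 0110000010111000111001100101110 → 0110000010111000111000100101110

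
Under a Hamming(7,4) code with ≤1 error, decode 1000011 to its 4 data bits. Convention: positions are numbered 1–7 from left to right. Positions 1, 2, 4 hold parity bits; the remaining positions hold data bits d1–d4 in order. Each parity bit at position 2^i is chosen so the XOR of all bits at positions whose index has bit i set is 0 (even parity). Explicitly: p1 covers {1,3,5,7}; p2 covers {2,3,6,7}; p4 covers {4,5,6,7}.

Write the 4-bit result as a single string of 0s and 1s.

s1 (pos 1,3,5,7): 1⊕0⊕0⊕1 = 0
s2 (pos 2,3,6,7): 0⊕0⊕1⊕1 = 0
s4 (pos 4,5,6,7): 0⊕0⊕1⊕1 = 0
Syndrome s4…s1 = 000 → no error.
Read data bits from positions 3,5,6,7: 0011

0011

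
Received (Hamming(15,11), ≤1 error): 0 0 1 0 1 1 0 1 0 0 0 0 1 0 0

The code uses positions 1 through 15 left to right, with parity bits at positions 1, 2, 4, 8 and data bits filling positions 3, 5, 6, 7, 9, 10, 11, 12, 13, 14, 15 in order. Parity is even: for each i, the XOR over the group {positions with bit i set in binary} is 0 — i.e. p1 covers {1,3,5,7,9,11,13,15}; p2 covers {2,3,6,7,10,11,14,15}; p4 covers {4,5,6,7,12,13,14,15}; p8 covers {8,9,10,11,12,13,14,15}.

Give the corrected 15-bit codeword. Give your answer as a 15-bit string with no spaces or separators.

s1 (pos 1,3,5,7,9,11,13,15): 0⊕1⊕1⊕0⊕0⊕0⊕1⊕0 = 1
s2 (pos 2,3,6,7,10,11,14,15): 0⊕1⊕1⊕0⊕0⊕0⊕0⊕0 = 0
s4 (pos 4,5,6,7,12,13,14,15): 0⊕1⊕1⊕0⊕0⊕1⊕0⊕0 = 1
s8 (pos 8,9,10,11,12,13,14,15): 1⊕0⊕0⊕0⊕0⊕1⊕0⊕0 = 0
Syndrome s8…s1 = 0101 → error at position 5.
Flip position 5: 001011010000100 → 001001010000100

001001010000100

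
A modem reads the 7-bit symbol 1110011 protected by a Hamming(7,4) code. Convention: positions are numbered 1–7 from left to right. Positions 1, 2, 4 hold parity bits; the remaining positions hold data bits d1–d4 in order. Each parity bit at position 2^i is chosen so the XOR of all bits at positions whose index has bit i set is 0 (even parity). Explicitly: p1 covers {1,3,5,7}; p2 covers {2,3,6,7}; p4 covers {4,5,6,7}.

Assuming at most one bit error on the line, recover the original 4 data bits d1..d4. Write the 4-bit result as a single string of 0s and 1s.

s1 (pos 1,3,5,7): 1⊕1⊕0⊕1 = 1
s2 (pos 2,3,6,7): 1⊕1⊕1⊕1 = 0
s4 (pos 4,5,6,7): 0⊕0⊕1⊕1 = 0
Syndrome s4…s1 = 001 → error at position 1.
Flip position 1: 1110011 → 0110011
Read data bits from positions 3,5,6,7: 1011

1011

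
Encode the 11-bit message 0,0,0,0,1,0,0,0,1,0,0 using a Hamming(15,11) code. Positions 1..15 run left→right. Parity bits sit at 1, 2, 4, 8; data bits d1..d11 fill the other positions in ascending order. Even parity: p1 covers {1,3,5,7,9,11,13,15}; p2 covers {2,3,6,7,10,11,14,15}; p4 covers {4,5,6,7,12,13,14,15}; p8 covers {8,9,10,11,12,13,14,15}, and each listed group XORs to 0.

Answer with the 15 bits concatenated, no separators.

Place data at non-parity positions: p1 p2 0 p4 0 0 0 p8 1 0 0 0 1 0 0
p1 (pos 1,3,5,7,9,11,13,15): XOR of data positions = 0⊕0⊕0⊕1⊕0⊕1⊕0 = 0
p2 (pos 2,3,6,7,10,11,14,15): XOR of data positions = 0⊕0⊕0⊕0⊕0⊕0⊕0 = 0
p4 (pos 4,5,6,7,12,13,14,15): XOR of data positions = 0⊕0⊕0⊕0⊕1⊕0⊕0 = 1
p8 (pos 8,9,10,11,12,13,14,15): XOR of data positions = 1⊕0⊕0⊕0⊕1⊕0⊕0 = 0
Codeword: 000100001000100

000100001000100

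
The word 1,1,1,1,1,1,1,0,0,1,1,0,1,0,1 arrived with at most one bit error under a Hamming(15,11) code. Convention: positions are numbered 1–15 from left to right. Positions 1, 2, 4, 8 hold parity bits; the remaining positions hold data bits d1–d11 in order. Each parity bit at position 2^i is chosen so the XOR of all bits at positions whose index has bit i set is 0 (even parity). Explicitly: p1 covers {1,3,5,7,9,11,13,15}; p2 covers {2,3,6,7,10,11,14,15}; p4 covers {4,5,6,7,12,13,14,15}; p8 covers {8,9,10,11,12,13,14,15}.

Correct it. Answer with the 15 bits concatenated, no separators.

110111100110101

s1 (pos 1,3,5,7,9,11,13,15): 1⊕1⊕1⊕1⊕0⊕1⊕1⊕1 = 1
s2 (pos 2,3,6,7,10,11,14,15): 1⊕1⊕1⊕1⊕1⊕1⊕0⊕1 = 1
s4 (pos 4,5,6,7,12,13,14,15): 1⊕1⊕1⊕1⊕0⊕1⊕0⊕1 = 0
s8 (pos 8,9,10,11,12,13,14,15): 0⊕0⊕1⊕1⊕0⊕1⊕0⊕1 = 0
Syndrome s8…s1 = 0011 → error at position 3.
Flip position 3: 111111100110101 → 110111100110101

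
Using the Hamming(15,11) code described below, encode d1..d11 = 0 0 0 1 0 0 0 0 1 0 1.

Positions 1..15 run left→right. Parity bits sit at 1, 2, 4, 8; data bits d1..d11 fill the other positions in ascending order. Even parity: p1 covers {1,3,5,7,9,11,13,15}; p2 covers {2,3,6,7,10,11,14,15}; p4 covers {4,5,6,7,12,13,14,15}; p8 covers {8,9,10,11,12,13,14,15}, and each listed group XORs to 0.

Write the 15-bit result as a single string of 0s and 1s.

Place data at non-parity positions: p1 p2 0 p4 0 0 1 p8 0 0 0 0 1 0 1
p1 (pos 1,3,5,7,9,11,13,15): XOR of data positions = 0⊕0⊕1⊕0⊕0⊕1⊕1 = 1
p2 (pos 2,3,6,7,10,11,14,15): XOR of data positions = 0⊕0⊕1⊕0⊕0⊕0⊕1 = 0
p4 (pos 4,5,6,7,12,13,14,15): XOR of data positions = 0⊕0⊕1⊕0⊕1⊕0⊕1 = 1
p8 (pos 8,9,10,11,12,13,14,15): XOR of data positions = 0⊕0⊕0⊕0⊕1⊕0⊕1 = 0
Codeword: 100100100000101

100100100000101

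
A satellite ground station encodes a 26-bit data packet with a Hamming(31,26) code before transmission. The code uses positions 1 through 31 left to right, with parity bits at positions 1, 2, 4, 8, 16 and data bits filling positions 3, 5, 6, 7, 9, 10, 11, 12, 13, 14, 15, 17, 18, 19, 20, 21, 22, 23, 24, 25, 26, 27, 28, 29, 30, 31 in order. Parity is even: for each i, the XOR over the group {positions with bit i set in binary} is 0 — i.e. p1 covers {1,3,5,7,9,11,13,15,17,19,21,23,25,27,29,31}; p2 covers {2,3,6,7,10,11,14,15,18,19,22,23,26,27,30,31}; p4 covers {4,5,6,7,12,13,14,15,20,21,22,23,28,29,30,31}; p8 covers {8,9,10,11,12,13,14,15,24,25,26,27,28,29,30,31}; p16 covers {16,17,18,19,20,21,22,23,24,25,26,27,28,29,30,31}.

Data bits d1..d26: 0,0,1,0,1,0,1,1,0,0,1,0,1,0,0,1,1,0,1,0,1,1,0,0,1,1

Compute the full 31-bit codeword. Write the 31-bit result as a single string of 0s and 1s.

Place data at non-parity positions: p1 p2 0 p4 0 1 0 p8 1 0 1 1 0 0 1 p16 0 1 0 0 1 1 0 1 0 1 1 0 0 1 1
p1 (pos 1,3,5,7,9,11,13,15,17,19,21,23,25,27,29,31): XOR of data positions = 0⊕0⊕0⊕1⊕1⊕0⊕1⊕0⊕0⊕1⊕0⊕0⊕1⊕0⊕1 = 0
p2 (pos 2,3,6,7,10,11,14,15,18,19,22,23,26,27,30,31): XOR of data positions = 0⊕1⊕0⊕0⊕1⊕0⊕1⊕1⊕0⊕1⊕0⊕1⊕1⊕1⊕1 = 1
p4 (pos 4,5,6,7,12,13,14,15,20,21,22,23,28,29,30,31): XOR of data positions = 0⊕1⊕0⊕1⊕0⊕0⊕1⊕0⊕1⊕1⊕0⊕0⊕0⊕1⊕1 = 1
p8 (pos 8,9,10,11,12,13,14,15,24,25,26,27,28,29,30,31): XOR of data positions = 1⊕0⊕1⊕1⊕0⊕0⊕1⊕1⊕0⊕1⊕1⊕0⊕0⊕1⊕1 = 1
p16 (pos 16,17,18,19,20,21,22,23,24,25,26,27,28,29,30,31): XOR of data positions = 0⊕1⊕0⊕0⊕1⊕1⊕0⊕1⊕0⊕1⊕1⊕0⊕0⊕1⊕1 = 0
Codeword: 0101010110110010010011010110011

0101010110110010010011010110011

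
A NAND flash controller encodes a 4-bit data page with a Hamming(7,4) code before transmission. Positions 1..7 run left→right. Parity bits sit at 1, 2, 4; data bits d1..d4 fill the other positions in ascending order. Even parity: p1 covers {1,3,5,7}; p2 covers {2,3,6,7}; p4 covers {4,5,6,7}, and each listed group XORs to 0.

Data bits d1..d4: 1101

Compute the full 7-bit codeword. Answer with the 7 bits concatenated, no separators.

Place data at non-parity positions: p1 p2 1 p4 1 0 1
p1 (pos 1,3,5,7): XOR of data positions = 1⊕1⊕1 = 1
p2 (pos 2,3,6,7): XOR of data positions = 1⊕0⊕1 = 0
p4 (pos 4,5,6,7): XOR of data positions = 1⊕0⊕1 = 0
Codeword: 1010101

1010101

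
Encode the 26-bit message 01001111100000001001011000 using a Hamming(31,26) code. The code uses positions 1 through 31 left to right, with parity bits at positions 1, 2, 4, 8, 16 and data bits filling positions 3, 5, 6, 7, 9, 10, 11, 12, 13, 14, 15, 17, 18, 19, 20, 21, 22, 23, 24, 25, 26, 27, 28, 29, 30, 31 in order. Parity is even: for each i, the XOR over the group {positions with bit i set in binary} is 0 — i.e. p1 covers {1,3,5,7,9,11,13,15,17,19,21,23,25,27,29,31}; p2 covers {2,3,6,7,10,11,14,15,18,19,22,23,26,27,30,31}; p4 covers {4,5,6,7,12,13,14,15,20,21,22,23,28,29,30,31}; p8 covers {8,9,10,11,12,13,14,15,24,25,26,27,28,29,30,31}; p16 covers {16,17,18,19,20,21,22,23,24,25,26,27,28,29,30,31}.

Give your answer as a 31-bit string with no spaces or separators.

0001100011111000000001001011000

Place data at non-parity positions: p1 p2 0 p4 1 0 0 p8 1 1 1 1 1 0 0 p16 0 0 0 0 0 1 0 0 1 0 1 1 0 0 0
p1 (pos 1,3,5,7,9,11,13,15,17,19,21,23,25,27,29,31): XOR of data positions = 0⊕1⊕0⊕1⊕1⊕1⊕0⊕0⊕0⊕0⊕0⊕1⊕1⊕0⊕0 = 0
p2 (pos 2,3,6,7,10,11,14,15,18,19,22,23,26,27,30,31): XOR of data positions = 0⊕0⊕0⊕1⊕1⊕0⊕0⊕0⊕0⊕1⊕0⊕0⊕1⊕0⊕0 = 0
p4 (pos 4,5,6,7,12,13,14,15,20,21,22,23,28,29,30,31): XOR of data positions = 1⊕0⊕0⊕1⊕1⊕0⊕0⊕0⊕0⊕1⊕0⊕1⊕0⊕0⊕0 = 1
p8 (pos 8,9,10,11,12,13,14,15,24,25,26,27,28,29,30,31): XOR of data positions = 1⊕1⊕1⊕1⊕1⊕0⊕0⊕0⊕1⊕0⊕1⊕1⊕0⊕0⊕0 = 0
p16 (pos 16,17,18,19,20,21,22,23,24,25,26,27,28,29,30,31): XOR of data positions = 0⊕0⊕0⊕0⊕0⊕1⊕0⊕0⊕1⊕0⊕1⊕1⊕0⊕0⊕0 = 0
Codeword: 0001100011111000000001001011000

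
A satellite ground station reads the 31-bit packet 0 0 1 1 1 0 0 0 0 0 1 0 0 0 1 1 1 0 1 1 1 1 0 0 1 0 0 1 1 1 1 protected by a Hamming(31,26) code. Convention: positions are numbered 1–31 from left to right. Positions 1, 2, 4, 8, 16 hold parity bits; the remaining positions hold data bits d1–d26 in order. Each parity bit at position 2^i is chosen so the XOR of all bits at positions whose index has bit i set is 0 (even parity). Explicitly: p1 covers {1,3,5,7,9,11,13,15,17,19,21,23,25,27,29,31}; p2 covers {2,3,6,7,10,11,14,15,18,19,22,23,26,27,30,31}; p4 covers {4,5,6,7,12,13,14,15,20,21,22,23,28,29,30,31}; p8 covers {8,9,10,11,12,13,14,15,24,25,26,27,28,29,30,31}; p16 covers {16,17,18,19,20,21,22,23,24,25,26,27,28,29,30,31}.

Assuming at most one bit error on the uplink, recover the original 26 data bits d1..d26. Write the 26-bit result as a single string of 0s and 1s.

11000010001101111001101111

s1 (pos 1,3,5,7,9,11,13,15,17,19,21,23,25,27,29,31): 0⊕1⊕1⊕0⊕0⊕1⊕0⊕1⊕1⊕1⊕1⊕0⊕1⊕0⊕1⊕1 = 0
s2 (pos 2,3,6,7,10,11,14,15,18,19,22,23,26,27,30,31): 0⊕1⊕0⊕0⊕0⊕1⊕0⊕1⊕0⊕1⊕1⊕0⊕0⊕0⊕1⊕1 = 1
s4 (pos 4,5,6,7,12,13,14,15,20,21,22,23,28,29,30,31): 1⊕1⊕0⊕0⊕0⊕0⊕0⊕1⊕1⊕1⊕1⊕0⊕1⊕1⊕1⊕1 = 0
s8 (pos 8,9,10,11,12,13,14,15,24,25,26,27,28,29,30,31): 0⊕0⊕0⊕1⊕0⊕0⊕0⊕1⊕0⊕1⊕0⊕0⊕1⊕1⊕1⊕1 = 1
s16 (pos 16,17,18,19,20,21,22,23,24,25,26,27,28,29,30,31): 1⊕1⊕0⊕1⊕1⊕1⊕1⊕0⊕0⊕1⊕0⊕0⊕1⊕1⊕1⊕1 = 1
Syndrome s16…s1 = 11010 → error at position 26.
Flip position 26: 0011100000100011101111001001111 → 0011100000100011101111001101111
Read data bits from positions 3,5,6,7,9,10,11,12,13,14,15,17,18,19,20,21,22,23,24,25,26,27,28,29,30,31: 11000010001101111001101111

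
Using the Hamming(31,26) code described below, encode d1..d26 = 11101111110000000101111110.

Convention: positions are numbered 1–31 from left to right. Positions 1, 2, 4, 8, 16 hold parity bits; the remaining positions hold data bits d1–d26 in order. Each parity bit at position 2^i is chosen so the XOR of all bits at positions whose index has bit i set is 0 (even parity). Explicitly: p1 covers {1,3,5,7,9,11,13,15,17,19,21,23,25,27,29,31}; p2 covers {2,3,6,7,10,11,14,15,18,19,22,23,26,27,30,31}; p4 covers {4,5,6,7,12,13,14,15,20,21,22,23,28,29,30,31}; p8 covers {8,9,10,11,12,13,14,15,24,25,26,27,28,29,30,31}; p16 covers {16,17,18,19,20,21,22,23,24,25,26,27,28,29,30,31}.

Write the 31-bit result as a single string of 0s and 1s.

Place data at non-parity positions: p1 p2 1 p4 1 1 0 p8 1 1 1 1 1 1 0 p16 0 0 0 0 0 0 1 0 1 1 1 1 1 1 0
p1 (pos 1,3,5,7,9,11,13,15,17,19,21,23,25,27,29,31): XOR of data positions = 1⊕1⊕0⊕1⊕1⊕1⊕0⊕0⊕0⊕0⊕1⊕1⊕1⊕1⊕0 = 1
p2 (pos 2,3,6,7,10,11,14,15,18,19,22,23,26,27,30,31): XOR of data positions = 1⊕1⊕0⊕1⊕1⊕1⊕0⊕0⊕0⊕0⊕1⊕1⊕1⊕1⊕0 = 1
p4 (pos 4,5,6,7,12,13,14,15,20,21,22,23,28,29,30,31): XOR of data positions = 1⊕1⊕0⊕1⊕1⊕1⊕0⊕0⊕0⊕0⊕1⊕1⊕1⊕1⊕0 = 1
p8 (pos 8,9,10,11,12,13,14,15,24,25,26,27,28,29,30,31): XOR of data positions = 1⊕1⊕1⊕1⊕1⊕1⊕0⊕0⊕1⊕1⊕1⊕1⊕1⊕1⊕0 = 0
p16 (pos 16,17,18,19,20,21,22,23,24,25,26,27,28,29,30,31): XOR of data positions = 0⊕0⊕0⊕0⊕0⊕0⊕1⊕0⊕1⊕1⊕1⊕1⊕1⊕1⊕0 = 1
Codeword: 1111110011111101000000101111110

1111110011111101000000101111110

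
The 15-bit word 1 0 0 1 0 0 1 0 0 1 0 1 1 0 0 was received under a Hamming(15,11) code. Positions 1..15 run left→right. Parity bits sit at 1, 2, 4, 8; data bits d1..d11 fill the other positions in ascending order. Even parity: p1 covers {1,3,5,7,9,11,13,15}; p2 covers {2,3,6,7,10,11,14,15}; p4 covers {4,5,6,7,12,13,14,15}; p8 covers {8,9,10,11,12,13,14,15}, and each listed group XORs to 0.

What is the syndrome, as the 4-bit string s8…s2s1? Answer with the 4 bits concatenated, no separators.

s1 (pos 1,3,5,7,9,11,13,15): 1⊕0⊕0⊕1⊕0⊕0⊕1⊕0 = 1
s2 (pos 2,3,6,7,10,11,14,15): 0⊕0⊕0⊕1⊕1⊕0⊕0⊕0 = 0
s4 (pos 4,5,6,7,12,13,14,15): 1⊕0⊕0⊕1⊕1⊕1⊕0⊕0 = 0
s8 (pos 8,9,10,11,12,13,14,15): 0⊕0⊕1⊕0⊕1⊕1⊕0⊕0 = 1
Syndrome s8…s1 = 1001 → error at position 9.

1001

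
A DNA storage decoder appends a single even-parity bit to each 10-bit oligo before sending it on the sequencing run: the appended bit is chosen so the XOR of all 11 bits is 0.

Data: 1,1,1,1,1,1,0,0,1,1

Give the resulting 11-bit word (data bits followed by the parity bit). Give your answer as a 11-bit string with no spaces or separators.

XOR of the 10 data bits: 1⊕1⊕1⊕1⊕1⊕1⊕0⊕0⊕1⊕1 = 0
Parity bit = 0 (so all 11 bits XOR to 0).

11111100110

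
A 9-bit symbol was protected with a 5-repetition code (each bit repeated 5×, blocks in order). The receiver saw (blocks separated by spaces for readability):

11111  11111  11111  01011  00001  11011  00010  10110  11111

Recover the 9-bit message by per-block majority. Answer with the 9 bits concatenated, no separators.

111101011

Block 1 (11111): 5 ones → 1
Block 2 (11111): 5 ones → 1
Block 3 (11111): 5 ones → 1
Block 4 (01011): 3 ones → 1
Block 5 (00001): 1 one → 0
Block 6 (11011): 4 ones → 1
Block 7 (00010): 1 one → 0
Block 8 (10110): 3 ones → 1
Block 9 (11111): 5 ones → 1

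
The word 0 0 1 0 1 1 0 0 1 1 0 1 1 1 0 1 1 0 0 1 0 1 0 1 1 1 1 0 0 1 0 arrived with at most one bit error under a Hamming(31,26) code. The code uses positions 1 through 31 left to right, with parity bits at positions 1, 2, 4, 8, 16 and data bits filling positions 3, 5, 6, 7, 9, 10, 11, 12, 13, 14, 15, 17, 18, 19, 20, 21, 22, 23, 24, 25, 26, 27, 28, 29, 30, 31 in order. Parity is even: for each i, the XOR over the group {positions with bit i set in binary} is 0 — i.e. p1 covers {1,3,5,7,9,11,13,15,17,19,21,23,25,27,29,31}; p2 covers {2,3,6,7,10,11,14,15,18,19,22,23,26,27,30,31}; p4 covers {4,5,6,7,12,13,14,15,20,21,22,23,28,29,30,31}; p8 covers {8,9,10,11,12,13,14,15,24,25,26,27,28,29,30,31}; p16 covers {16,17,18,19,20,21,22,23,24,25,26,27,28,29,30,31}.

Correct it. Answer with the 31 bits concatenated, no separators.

0010110011011101000101011110010

s1 (pos 1,3,5,7,9,11,13,15,17,19,21,23,25,27,29,31): 0⊕1⊕1⊕0⊕1⊕0⊕1⊕0⊕1⊕0⊕0⊕0⊕1⊕1⊕0⊕0 = 1
s2 (pos 2,3,6,7,10,11,14,15,18,19,22,23,26,27,30,31): 0⊕1⊕1⊕0⊕1⊕0⊕1⊕0⊕0⊕0⊕1⊕0⊕1⊕1⊕1⊕0 = 0
s4 (pos 4,5,6,7,12,13,14,15,20,21,22,23,28,29,30,31): 0⊕1⊕1⊕0⊕1⊕1⊕1⊕0⊕1⊕0⊕1⊕0⊕0⊕0⊕1⊕0 = 0
s8 (pos 8,9,10,11,12,13,14,15,24,25,26,27,28,29,30,31): 0⊕1⊕1⊕0⊕1⊕1⊕1⊕0⊕1⊕1⊕1⊕1⊕0⊕0⊕1⊕0 = 0
s16 (pos 16,17,18,19,20,21,22,23,24,25,26,27,28,29,30,31): 1⊕1⊕0⊕0⊕1⊕0⊕1⊕0⊕1⊕1⊕1⊕1⊕0⊕0⊕1⊕0 = 1
Syndrome s16…s1 = 10001 → error at position 17.
Flip position 17: 0010110011011101100101011110010 → 0010110011011101000101011110010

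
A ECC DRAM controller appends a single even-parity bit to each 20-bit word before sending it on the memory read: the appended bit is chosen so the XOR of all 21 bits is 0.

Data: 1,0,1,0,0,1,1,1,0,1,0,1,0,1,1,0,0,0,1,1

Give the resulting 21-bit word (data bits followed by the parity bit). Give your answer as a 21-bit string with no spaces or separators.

XOR of the 20 data bits: 1⊕0⊕1⊕0⊕0⊕1⊕1⊕1⊕0⊕1⊕0⊕1⊕0⊕1⊕1⊕0⊕0⊕0⊕1⊕1 = 1
Parity bit = 1 (so all 21 bits XOR to 0).

101001110101011000111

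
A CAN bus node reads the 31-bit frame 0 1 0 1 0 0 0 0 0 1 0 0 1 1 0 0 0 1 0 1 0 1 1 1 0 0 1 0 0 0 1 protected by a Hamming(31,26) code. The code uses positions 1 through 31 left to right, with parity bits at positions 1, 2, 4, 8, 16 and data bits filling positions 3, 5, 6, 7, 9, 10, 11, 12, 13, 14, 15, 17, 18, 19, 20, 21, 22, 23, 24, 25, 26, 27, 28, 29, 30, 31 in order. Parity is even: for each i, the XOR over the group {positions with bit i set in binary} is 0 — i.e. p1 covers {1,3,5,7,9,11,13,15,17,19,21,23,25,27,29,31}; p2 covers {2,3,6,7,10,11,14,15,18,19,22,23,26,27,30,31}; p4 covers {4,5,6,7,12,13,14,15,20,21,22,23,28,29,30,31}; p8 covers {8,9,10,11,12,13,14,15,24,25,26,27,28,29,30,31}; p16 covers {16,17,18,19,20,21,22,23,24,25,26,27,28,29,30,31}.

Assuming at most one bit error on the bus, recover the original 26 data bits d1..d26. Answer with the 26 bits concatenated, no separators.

00000100110010001110010001

s1 (pos 1,3,5,7,9,11,13,15,17,19,21,23,25,27,29,31): 0⊕0⊕0⊕0⊕0⊕0⊕1⊕0⊕0⊕0⊕0⊕1⊕0⊕1⊕0⊕1 = 0
s2 (pos 2,3,6,7,10,11,14,15,18,19,22,23,26,27,30,31): 1⊕0⊕0⊕0⊕1⊕0⊕1⊕0⊕1⊕0⊕1⊕1⊕0⊕1⊕0⊕1 = 0
s4 (pos 4,5,6,7,12,13,14,15,20,21,22,23,28,29,30,31): 1⊕0⊕0⊕0⊕0⊕1⊕1⊕0⊕1⊕0⊕1⊕1⊕0⊕0⊕0⊕1 = 1
s8 (pos 8,9,10,11,12,13,14,15,24,25,26,27,28,29,30,31): 0⊕0⊕1⊕0⊕0⊕1⊕1⊕0⊕1⊕0⊕0⊕1⊕0⊕0⊕0⊕1 = 0
s16 (pos 16,17,18,19,20,21,22,23,24,25,26,27,28,29,30,31): 0⊕0⊕1⊕0⊕1⊕0⊕1⊕1⊕1⊕0⊕0⊕1⊕0⊕0⊕0⊕1 = 1
Syndrome s16…s1 = 10100 → error at position 20.
Flip position 20: 0101000001001100010101110010001 → 0101000001001100010001110010001
Read data bits from positions 3,5,6,7,9,10,11,12,13,14,15,17,18,19,20,21,22,23,24,25,26,27,28,29,30,31: 00000100110010001110010001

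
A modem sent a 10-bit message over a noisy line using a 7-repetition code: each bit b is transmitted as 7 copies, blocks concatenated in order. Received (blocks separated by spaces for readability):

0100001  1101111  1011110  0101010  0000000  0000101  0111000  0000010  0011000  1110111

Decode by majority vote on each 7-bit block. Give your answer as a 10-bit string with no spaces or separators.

Block 1 (0100001): 2 ones → 0
Block 2 (1101111): 6 ones → 1
Block 3 (1011110): 5 ones → 1
Block 4 (0101010): 3 ones → 0
Block 5 (0000000): 0 ones → 0
Block 6 (0000101): 2 ones → 0
Block 7 (0111000): 3 ones → 0
Block 8 (0000010): 1 one → 0
Block 9 (0011000): 2 ones → 0
Block 10 (1110111): 6 ones → 1

0110000001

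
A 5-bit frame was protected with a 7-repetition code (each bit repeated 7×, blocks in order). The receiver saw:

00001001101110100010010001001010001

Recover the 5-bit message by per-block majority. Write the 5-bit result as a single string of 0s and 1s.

Block 1 (0000100): 1 one → 0
Block 2 (1101110): 5 ones → 1
Block 3 (1000100): 2 ones → 0
Block 4 (1000100): 2 ones → 0
Block 5 (1010001): 3 ones → 0

01000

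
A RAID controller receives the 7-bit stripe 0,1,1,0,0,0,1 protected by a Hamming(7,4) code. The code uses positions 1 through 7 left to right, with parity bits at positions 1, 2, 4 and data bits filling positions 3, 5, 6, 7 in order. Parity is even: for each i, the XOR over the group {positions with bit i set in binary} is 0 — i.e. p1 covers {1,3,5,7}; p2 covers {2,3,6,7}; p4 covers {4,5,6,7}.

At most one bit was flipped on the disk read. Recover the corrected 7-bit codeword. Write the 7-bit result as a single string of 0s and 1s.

s1 (pos 1,3,5,7): 0⊕1⊕0⊕1 = 0
s2 (pos 2,3,6,7): 1⊕1⊕0⊕1 = 1
s4 (pos 4,5,6,7): 0⊕0⊕0⊕1 = 1
Syndrome s4…s1 = 110 → error at position 6.
Flip position 6: 0110001 → 0110011

0110011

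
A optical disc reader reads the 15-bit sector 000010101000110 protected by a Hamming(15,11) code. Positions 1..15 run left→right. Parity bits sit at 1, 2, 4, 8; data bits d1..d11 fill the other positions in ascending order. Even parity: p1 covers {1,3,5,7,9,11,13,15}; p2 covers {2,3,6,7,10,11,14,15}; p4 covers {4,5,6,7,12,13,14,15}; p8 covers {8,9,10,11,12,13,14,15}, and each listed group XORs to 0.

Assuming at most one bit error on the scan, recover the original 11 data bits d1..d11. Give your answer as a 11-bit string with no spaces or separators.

s1 (pos 1,3,5,7,9,11,13,15): 0⊕0⊕1⊕1⊕1⊕0⊕1⊕0 = 0
s2 (pos 2,3,6,7,10,11,14,15): 0⊕0⊕0⊕1⊕0⊕0⊕1⊕0 = 0
s4 (pos 4,5,6,7,12,13,14,15): 0⊕1⊕0⊕1⊕0⊕1⊕1⊕0 = 0
s8 (pos 8,9,10,11,12,13,14,15): 0⊕1⊕0⊕0⊕0⊕1⊕1⊕0 = 1
Syndrome s8…s1 = 1000 → error at position 8.
Flip position 8: 000010101000110 → 000010111000110
Read data bits from positions 3,5,6,7,9,10,11,12,13,14,15: 01011000110

01011000110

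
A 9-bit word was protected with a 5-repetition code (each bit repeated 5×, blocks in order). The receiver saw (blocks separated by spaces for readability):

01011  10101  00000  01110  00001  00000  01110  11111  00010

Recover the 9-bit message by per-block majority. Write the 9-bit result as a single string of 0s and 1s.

Block 1 (01011): 3 ones → 1
Block 2 (10101): 3 ones → 1
Block 3 (00000): 0 ones → 0
Block 4 (01110): 3 ones → 1
Block 5 (00001): 1 one → 0
Block 6 (00000): 0 ones → 0
Block 7 (01110): 3 ones → 1
Block 8 (11111): 5 ones → 1
Block 9 (00010): 1 one → 0

110100110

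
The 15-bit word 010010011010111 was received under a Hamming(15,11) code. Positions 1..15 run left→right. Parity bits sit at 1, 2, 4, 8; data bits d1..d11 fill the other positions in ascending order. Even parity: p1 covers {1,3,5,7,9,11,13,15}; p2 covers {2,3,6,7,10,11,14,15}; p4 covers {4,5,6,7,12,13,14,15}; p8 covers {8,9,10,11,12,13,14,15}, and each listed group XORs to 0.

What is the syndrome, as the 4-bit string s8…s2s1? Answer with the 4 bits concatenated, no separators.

s1 (pos 1,3,5,7,9,11,13,15): 0⊕0⊕1⊕0⊕1⊕1⊕1⊕1 = 1
s2 (pos 2,3,6,7,10,11,14,15): 1⊕0⊕0⊕0⊕0⊕1⊕1⊕1 = 0
s4 (pos 4,5,6,7,12,13,14,15): 0⊕1⊕0⊕0⊕0⊕1⊕1⊕1 = 0
s8 (pos 8,9,10,11,12,13,14,15): 1⊕1⊕0⊕1⊕0⊕1⊕1⊕1 = 0
Syndrome s8…s1 = 0001 → error at position 1.

0001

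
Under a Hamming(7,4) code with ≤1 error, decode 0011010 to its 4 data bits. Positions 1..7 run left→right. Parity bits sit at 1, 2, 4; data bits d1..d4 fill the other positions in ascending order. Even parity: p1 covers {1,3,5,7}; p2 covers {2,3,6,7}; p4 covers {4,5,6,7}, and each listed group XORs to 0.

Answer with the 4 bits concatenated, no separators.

1010

s1 (pos 1,3,5,7): 0⊕1⊕0⊕0 = 1
s2 (pos 2,3,6,7): 0⊕1⊕1⊕0 = 0
s4 (pos 4,5,6,7): 1⊕0⊕1⊕0 = 0
Syndrome s4…s1 = 001 → error at position 1.
Flip position 1: 0011010 → 1011010
Read data bits from positions 3,5,6,7: 1010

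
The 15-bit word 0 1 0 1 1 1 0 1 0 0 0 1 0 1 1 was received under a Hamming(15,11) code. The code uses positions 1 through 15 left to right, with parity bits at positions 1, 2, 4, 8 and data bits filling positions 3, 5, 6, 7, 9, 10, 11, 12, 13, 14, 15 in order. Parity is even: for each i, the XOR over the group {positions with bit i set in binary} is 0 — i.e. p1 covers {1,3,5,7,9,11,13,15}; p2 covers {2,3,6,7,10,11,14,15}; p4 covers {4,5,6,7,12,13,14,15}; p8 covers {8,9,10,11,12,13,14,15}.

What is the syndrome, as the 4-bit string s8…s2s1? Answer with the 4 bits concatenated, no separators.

0000

s1 (pos 1,3,5,7,9,11,13,15): 0⊕0⊕1⊕0⊕0⊕0⊕0⊕1 = 0
s2 (pos 2,3,6,7,10,11,14,15): 1⊕0⊕1⊕0⊕0⊕0⊕1⊕1 = 0
s4 (pos 4,5,6,7,12,13,14,15): 1⊕1⊕1⊕0⊕1⊕0⊕1⊕1 = 0
s8 (pos 8,9,10,11,12,13,14,15): 1⊕0⊕0⊕0⊕1⊕0⊕1⊕1 = 0
Syndrome s8…s1 = 0000 → no error.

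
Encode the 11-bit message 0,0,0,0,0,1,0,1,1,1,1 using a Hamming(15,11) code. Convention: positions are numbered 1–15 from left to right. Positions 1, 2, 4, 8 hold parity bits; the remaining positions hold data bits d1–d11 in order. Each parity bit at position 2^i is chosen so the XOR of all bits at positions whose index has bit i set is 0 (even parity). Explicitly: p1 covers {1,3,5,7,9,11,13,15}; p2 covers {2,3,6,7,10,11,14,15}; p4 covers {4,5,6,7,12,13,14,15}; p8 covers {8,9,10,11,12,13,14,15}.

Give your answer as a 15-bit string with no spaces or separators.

Place data at non-parity positions: p1 p2 0 p4 0 0 0 p8 0 1 0 1 1 1 1
p1 (pos 1,3,5,7,9,11,13,15): XOR of data positions = 0⊕0⊕0⊕0⊕0⊕1⊕1 = 0
p2 (pos 2,3,6,7,10,11,14,15): XOR of data positions = 0⊕0⊕0⊕1⊕0⊕1⊕1 = 1
p4 (pos 4,5,6,7,12,13,14,15): XOR of data positions = 0⊕0⊕0⊕1⊕1⊕1⊕1 = 0
p8 (pos 8,9,10,11,12,13,14,15): XOR of data positions = 0⊕1⊕0⊕1⊕1⊕1⊕1 = 1
Codeword: 010000010101111

010000010101111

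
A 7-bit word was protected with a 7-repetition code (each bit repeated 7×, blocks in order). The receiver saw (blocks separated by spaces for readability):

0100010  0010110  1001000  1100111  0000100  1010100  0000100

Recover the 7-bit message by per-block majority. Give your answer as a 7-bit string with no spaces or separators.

0001000

Block 1 (0100010): 2 ones → 0
Block 2 (0010110): 3 ones → 0
Block 3 (1001000): 2 ones → 0
Block 4 (1100111): 5 ones → 1
Block 5 (0000100): 1 one → 0
Block 6 (1010100): 3 ones → 0
Block 7 (0000100): 1 one → 0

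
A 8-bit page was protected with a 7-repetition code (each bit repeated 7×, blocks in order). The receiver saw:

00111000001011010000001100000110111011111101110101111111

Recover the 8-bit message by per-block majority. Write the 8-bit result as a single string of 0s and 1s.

00001111

Block 1 (0011100): 3 ones → 0
Block 2 (0001011): 3 ones → 0
Block 3 (0100000): 1 one → 0
Block 4 (0110000): 2 ones → 0
Block 5 (0110111): 5 ones → 1
Block 6 (0111111): 6 ones → 1
Block 7 (0111010): 4 ones → 1
Block 8 (1111111): 7 ones → 1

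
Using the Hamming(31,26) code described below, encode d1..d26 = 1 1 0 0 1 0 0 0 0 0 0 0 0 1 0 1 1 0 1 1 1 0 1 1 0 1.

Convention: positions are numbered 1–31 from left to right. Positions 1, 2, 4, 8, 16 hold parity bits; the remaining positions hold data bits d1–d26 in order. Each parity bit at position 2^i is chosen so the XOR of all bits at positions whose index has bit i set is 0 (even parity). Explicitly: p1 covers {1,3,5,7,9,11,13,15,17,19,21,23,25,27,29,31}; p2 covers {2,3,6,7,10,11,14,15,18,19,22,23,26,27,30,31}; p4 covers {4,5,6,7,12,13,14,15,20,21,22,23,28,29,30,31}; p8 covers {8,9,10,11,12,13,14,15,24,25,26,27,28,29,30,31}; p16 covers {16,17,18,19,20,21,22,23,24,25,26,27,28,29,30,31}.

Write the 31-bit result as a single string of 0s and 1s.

Place data at non-parity positions: p1 p2 1 p4 1 0 0 p8 1 0 0 0 0 0 0 p16 0 0 1 0 1 1 0 1 1 1 0 1 1 0 1
p1 (pos 1,3,5,7,9,11,13,15,17,19,21,23,25,27,29,31): XOR of data positions = 1⊕1⊕0⊕1⊕0⊕0⊕0⊕0⊕1⊕1⊕0⊕1⊕0⊕1⊕1 = 0
p2 (pos 2,3,6,7,10,11,14,15,18,19,22,23,26,27,30,31): XOR of data positions = 1⊕0⊕0⊕0⊕0⊕0⊕0⊕0⊕1⊕1⊕0⊕1⊕0⊕0⊕1 = 1
p4 (pos 4,5,6,7,12,13,14,15,20,21,22,23,28,29,30,31): XOR of data positions = 1⊕0⊕0⊕0⊕0⊕0⊕0⊕0⊕1⊕1⊕0⊕1⊕1⊕0⊕1 = 0
p8 (pos 8,9,10,11,12,13,14,15,24,25,26,27,28,29,30,31): XOR of data positions = 1⊕0⊕0⊕0⊕0⊕0⊕0⊕1⊕1⊕1⊕0⊕1⊕1⊕0⊕1 = 1
p16 (pos 16,17,18,19,20,21,22,23,24,25,26,27,28,29,30,31): XOR of data positions = 0⊕0⊕1⊕0⊕1⊕1⊕0⊕1⊕1⊕1⊕0⊕1⊕1⊕0⊕1 = 1
Codeword: 0110100110000001001011011101101

0110100110000001001011011101101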